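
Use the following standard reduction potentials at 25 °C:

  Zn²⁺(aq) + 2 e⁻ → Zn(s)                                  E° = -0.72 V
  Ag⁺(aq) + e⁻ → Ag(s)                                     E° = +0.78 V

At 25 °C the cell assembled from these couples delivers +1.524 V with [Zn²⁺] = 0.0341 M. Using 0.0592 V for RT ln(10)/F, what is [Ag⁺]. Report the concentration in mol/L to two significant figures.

Ag⁺/Ag is the cathode, Zn²⁺/Zn the anode: E°cell = +1.50 V, n = 2.
Overall reaction: 2 Ag⁺(aq) + Zn(s) → 2 Ag(s) + Zn²⁺(aq); Q = [Zn²⁺]^1/[Ag⁺]^2.
From E = E° − (0.0592/n) log Q: log Q = (E° − E)·n/0.0592 = (+1.50 − (+1.524))·2/0.0592 = -0.8108.
So 2·log[Ag⁺] = 1·log(0.0341) − log Q = -1.4672 − (-0.8108) = -0.6564; log[Ag⁺] = -0.6564 / 2 = -0.3282; [Ag⁺] = 10^(-0.3282) ≈ 0.47 M.

0.47 M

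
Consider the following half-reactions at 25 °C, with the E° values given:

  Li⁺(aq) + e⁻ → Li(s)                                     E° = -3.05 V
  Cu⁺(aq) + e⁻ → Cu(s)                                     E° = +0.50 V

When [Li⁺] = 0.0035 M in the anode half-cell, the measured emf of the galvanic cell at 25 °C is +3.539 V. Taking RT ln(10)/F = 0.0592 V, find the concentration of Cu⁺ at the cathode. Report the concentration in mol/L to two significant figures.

Cu⁺/Cu is the cathode, Li⁺/Li the anode: E°cell = +3.55 V, n = 1.
Overall reaction: Cu⁺(aq) + Li(s) → Cu(s) + Li⁺(aq); Q = [Li⁺]^1/[Cu⁺]^1.
From E = E° − (0.0592/n) log Q: log Q = (E° − E)·n/0.0592 = (+3.55 − (+3.539))·1/0.0592 = 0.1858.
So 1·log[Cu⁺] = 1·log(0.0035) − log Q = -2.4559 − (0.1858) = -2.6417; [Cu⁺] = 10^(-2.6417) ≈ 0.0023 M.

0.0023 M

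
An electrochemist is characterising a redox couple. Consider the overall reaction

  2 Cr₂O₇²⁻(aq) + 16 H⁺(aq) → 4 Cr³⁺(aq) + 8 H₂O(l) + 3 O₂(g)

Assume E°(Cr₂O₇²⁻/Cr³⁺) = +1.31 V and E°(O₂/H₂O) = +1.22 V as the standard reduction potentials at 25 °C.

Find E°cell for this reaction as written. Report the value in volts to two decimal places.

+0.09 V

The Cr₂O₇²⁻/Cr³⁺ couple has the higher reduction potential, so it is the cathode; O₂/H₂O is oxidised at the anode.
E°cell = E°(cathode) − E°(anode) = (+1.31) − (+1.22) = +0.09 V.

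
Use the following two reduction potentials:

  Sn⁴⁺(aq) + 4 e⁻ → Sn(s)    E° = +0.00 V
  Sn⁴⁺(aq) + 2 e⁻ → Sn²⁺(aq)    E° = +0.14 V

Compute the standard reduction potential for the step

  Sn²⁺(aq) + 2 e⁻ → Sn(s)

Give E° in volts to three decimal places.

-0.140 V

Sequential free energies add, so n₃E°₃ = n₁E°₁ + n₂E°₂.
With n₃ = 4, and the known step contributing 2×(+0.14) V, the unknown satisfies 2·E° = 4×(+0.00) − 2×(+0.14) = -0.280.
E° = -0.280 / 2 = -0.140 V.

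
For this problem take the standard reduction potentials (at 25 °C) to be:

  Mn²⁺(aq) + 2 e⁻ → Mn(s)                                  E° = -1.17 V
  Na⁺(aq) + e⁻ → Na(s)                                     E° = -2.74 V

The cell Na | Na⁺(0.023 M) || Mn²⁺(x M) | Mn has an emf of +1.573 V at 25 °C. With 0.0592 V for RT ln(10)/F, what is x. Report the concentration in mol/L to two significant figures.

0.00067 M

Mn²⁺/Mn is the cathode, Na⁺/Na the anode: E°cell = +1.57 V, n = 2.
Overall reaction: Mn²⁺(aq) + 2 Na(s) → Mn(s) + 2 Na⁺(aq); Q = [Na⁺]^2/[Mn²⁺]^1.
From E = E° − (0.0592/n) log Q: log Q = (E° − E)·n/0.0592 = (+1.57 − (+1.573))·2/0.0592 = -0.1014.
So 1·log[Mn²⁺] = 2·log(0.023) − log Q = -3.2765 − (-0.1014) = -3.1751; [Mn²⁺] = 10^(-3.1751) ≈ 0.00067 M.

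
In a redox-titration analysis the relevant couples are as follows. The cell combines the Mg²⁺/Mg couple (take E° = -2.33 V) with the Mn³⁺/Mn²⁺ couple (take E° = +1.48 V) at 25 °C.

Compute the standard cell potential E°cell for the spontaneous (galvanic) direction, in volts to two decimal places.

The Mn³⁺/Mn²⁺ couple has the higher reduction potential, so it is the cathode; Mg²⁺/Mg is oxidised at the anode.
E°cell = E°(cathode) − E°(anode) = (+1.48) − (-2.33) = +3.81 V.

+3.81 V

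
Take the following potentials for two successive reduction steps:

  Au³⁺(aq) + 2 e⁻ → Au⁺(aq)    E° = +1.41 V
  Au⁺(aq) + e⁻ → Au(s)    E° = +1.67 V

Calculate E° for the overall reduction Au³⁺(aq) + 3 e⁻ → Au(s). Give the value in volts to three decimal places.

+1.497 V

Adding the free-energy changes (−nFE°) of the two steps gives −n₃FE°₃ = −n₁FE°₁ − n₂FE°₂.
E°₃ = (2×+1.41 + 1×+1.67) / 3 = (+4.490) / 3 = +1.497 V.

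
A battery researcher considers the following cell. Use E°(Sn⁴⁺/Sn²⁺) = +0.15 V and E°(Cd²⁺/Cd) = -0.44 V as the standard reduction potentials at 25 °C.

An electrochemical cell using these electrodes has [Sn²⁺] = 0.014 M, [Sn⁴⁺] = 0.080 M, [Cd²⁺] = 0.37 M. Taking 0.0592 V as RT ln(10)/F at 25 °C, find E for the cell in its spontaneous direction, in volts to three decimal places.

+0.625 V

Sn⁴⁺/Sn²⁺ is the cathode (higher E°), Cd²⁺/Cd the anode: E°cell = +0.15 − (-0.44) = +0.59 V, n = 2.
Overall: Sn⁴⁺(aq) + Cd(s) → Sn²⁺(aq) + Cd²⁺(aq)
Q = [Sn²⁺]·[Cd²⁺] / ([Sn⁴⁺]); log Q = -1.189.
E = E° − (0.0592/n) log Q = +0.59 − (0.0592/2)(-1.189) = +0.625 V.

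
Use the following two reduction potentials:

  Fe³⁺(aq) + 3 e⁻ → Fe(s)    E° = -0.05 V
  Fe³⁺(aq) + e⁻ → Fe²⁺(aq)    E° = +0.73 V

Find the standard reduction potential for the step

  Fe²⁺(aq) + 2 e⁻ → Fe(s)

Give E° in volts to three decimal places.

Sequential free energies add, so n₃E°₃ = n₁E°₁ + n₂E°₂.
With n₃ = 3, and the known step contributing 1×(+0.73) V, the unknown satisfies 2·E° = 3×(-0.05) − 1×(+0.73) = -0.880.
E° = -0.880 / 2 = -0.440 V.

-0.440 V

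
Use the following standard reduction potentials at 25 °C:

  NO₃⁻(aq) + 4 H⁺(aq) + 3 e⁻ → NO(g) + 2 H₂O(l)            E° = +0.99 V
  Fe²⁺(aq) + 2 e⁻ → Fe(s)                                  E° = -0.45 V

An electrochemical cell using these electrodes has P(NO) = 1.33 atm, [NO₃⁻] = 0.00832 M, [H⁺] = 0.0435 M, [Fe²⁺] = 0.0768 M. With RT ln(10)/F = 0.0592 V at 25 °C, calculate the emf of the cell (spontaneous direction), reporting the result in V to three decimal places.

NO₃⁻/NO is the cathode (higher E°), Fe²⁺/Fe the anode: E°cell = +0.99 − (-0.45) = +1.44 V, n = 6.
Overall: 2 NO₃⁻(aq) + 8 H⁺(aq) + 3 Fe(s) → 2 NO(g) + 4 H₂O(l) + 3 Fe²⁺(aq)
Q = P(NO)^2·[Fe²⁺]^3 / ([NO₃⁻]^2·[H⁺]^8); log Q = 11.956.
E = E° − (0.0592/n) log Q = +1.44 − (0.0592/6)(11.956) = +1.322 V.

+1.322 V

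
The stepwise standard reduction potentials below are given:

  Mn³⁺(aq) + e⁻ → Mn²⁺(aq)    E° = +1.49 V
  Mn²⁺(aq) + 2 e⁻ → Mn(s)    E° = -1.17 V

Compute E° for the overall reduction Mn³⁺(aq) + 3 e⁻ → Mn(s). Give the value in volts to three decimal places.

Since ΔG° = −nFE° is additive over sequential reductions, n₃E°₃ = n₁E°₁ + n₂E°₂.
E°₃ = (1×+1.49 + 2×-1.17) / 3 = (-0.850) / 3 = -0.283 V.
E° values themselves are not directly additive — weighting by electron count is essential.

-0.283 V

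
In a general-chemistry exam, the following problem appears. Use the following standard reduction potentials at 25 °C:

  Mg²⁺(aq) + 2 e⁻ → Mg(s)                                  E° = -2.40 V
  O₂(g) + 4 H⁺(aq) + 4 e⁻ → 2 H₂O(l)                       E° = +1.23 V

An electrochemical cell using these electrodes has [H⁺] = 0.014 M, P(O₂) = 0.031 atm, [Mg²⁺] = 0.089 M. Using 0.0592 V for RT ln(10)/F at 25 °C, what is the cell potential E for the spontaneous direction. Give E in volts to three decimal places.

+3.529 V

O₂/H₂O is the cathode (higher E°), Mg²⁺/Mg the anode: E°cell = +1.23 − (-2.40) = +3.63 V, n = 4.
Overall: O₂(g) + 4 H⁺(aq) + 2 Mg(s) → 2 H₂O(l) + 2 Mg²⁺(aq)
Q = [Mg²⁺]^2 / (P(O₂)·[H⁺]^4); log Q = 6.823.
E = E° − (0.0592/n) log Q = +3.63 − (0.0592/4)(6.823) = +3.529 V.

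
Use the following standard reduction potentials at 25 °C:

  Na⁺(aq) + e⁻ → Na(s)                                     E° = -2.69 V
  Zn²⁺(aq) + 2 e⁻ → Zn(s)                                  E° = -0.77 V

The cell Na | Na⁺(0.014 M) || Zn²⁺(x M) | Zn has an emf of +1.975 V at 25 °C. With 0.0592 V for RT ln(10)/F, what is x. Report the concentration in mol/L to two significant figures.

0.014 M

Zn²⁺/Zn is the cathode, Na⁺/Na the anode: E°cell = +1.92 V, n = 2.
Overall reaction: Zn²⁺(aq) + 2 Na(s) → Zn(s) + 2 Na⁺(aq); Q = [Na⁺]^2/[Zn²⁺]^1.
From E = E° − (0.0592/n) log Q: log Q = (E° − E)·n/0.0592 = (+1.92 − (+1.975))·2/0.0592 = -1.8581.
So 1·log[Zn²⁺] = 2·log(0.014) − log Q = -3.7077 − (-1.8581) = -1.8496; [Zn²⁺] = 10^(-1.8496) ≈ 0.014 M.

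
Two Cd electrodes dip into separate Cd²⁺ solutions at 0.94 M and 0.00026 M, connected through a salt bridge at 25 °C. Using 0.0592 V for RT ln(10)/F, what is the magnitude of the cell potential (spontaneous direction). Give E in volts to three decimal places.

For a concentration cell E°cell = 0. The 0.94 M side is the cathode (reduction is favoured where [Cd²⁺] is higher).
With n = 2, E = −(0.0592/2) log([Cd²⁺]ₐₙ/[Cd²⁺]꜀ₐₜ) = −(0.0592/2) log(0.00026/0.94) = −(0.0592/2)(-3.558) = +0.105 V.

+0.105 V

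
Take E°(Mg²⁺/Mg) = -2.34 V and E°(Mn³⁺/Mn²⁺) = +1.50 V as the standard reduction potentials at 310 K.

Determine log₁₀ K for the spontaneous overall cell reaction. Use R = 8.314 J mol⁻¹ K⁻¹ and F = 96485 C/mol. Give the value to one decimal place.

Cathode: Mn³⁺/Mn²⁺; anode: Mg²⁺/Mg. E°cell = (+1.50) − (-2.34) = +3.84 V, with n = 2.
ΔG° = −nFE° = −RT ln K, so ln K = nFE°/(RT) = (2)(96485)(+3.84) / ((8.314)(310)) = 287.508.
log₁₀ K = 287.508 / ln 10 = 124.9.

124.9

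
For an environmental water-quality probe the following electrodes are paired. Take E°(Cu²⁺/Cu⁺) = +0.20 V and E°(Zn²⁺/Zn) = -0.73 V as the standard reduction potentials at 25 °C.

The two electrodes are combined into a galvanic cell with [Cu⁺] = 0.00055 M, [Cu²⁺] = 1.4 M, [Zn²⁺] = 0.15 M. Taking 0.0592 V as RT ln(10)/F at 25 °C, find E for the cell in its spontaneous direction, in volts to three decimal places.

Cu²⁺/Cu⁺ is the cathode (higher E°), Zn²⁺/Zn the anode: E°cell = +0.20 − (-0.73) = +0.93 V, n = 2.
Overall: 2 Cu²⁺(aq) + Zn(s) → 2 Cu⁺(aq) + Zn²⁺(aq)
Q = [Cu⁺]^2·[Zn²⁺] / ([Cu²⁺]^2); log Q = -7.635.
E = E° − (0.0592/n) log Q = +0.93 − (0.0592/2)(-7.635) = +1.156 V.

+1.156 V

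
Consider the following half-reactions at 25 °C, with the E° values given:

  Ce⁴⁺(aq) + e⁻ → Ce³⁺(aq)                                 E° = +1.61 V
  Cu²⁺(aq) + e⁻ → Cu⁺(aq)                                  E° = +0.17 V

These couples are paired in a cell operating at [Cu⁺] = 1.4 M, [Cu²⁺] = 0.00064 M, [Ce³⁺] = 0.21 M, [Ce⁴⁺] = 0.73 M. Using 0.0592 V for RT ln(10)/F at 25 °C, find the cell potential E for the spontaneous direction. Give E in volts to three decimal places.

+1.670 V

Ce⁴⁺/Ce³⁺ is the cathode (higher E°), Cu²⁺/Cu⁺ the anode: E°cell = +1.61 − (+0.17) = +1.44 V, n = 1.
Overall: Ce⁴⁺(aq) + Cu⁺(aq) → Ce³⁺(aq) + Cu²⁺(aq)
Q = [Ce³⁺]·[Cu²⁺] / ([Ce⁴⁺]·[Cu⁺]); log Q = -3.881.
E = E° − (0.0592/n) log Q = +1.44 − (0.0592/1)(-3.881) = +1.670 V.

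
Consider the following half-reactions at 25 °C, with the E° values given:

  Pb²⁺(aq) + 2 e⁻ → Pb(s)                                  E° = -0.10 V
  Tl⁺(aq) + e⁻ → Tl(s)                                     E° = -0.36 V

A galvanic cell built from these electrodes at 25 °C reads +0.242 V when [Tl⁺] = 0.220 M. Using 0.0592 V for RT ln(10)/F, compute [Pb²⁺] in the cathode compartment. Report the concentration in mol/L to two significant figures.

Pb²⁺/Pb is the cathode, Tl⁺/Tl the anode: E°cell = +0.26 V, n = 2.
Overall reaction: Pb²⁺(aq) + 2 Tl(s) → Pb(s) + 2 Tl⁺(aq); Q = [Tl⁺]^2/[Pb²⁺]^1.
From E = E° − (0.0592/n) log Q: log Q = (E° − E)·n/0.0592 = (+0.26 − (+0.242))·2/0.0592 = 0.6081.
So 1·log[Pb²⁺] = 2·log(0.22) − log Q = -1.3152 − (0.6081) = -1.9233; [Pb²⁺] = 10^(-1.9233) ≈ 0.012 M.

0.012 M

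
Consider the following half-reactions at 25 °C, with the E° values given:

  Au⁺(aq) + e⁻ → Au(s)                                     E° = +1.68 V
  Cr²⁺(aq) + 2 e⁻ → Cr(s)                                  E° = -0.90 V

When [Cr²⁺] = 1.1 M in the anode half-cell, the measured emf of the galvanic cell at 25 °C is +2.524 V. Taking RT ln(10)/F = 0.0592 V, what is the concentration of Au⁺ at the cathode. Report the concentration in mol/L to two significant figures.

0.12 M

Au⁺/Au is the cathode, Cr²⁺/Cr the anode: E°cell = +2.58 V, n = 2.
Overall reaction: 2 Au⁺(aq) + Cr(s) → 2 Au(s) + Cr²⁺(aq); Q = [Cr²⁺]^1/[Au⁺]^2.
From E = E° − (0.0592/n) log Q: log Q = (E° − E)·n/0.0592 = (+2.58 − (+2.524))·2/0.0592 = 1.8919.
So 2·log[Au⁺] = 1·log(1.1) − log Q = 0.0414 − (1.8919) = -1.8505; log[Au⁺] = -1.8505 / 2 = -0.9253; [Au⁺] = 10^(-0.9253) ≈ 0.12 M.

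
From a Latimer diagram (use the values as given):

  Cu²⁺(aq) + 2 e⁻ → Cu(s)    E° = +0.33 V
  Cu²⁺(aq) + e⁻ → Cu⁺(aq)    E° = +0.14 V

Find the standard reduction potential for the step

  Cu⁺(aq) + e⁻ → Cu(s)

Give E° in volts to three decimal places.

Sequential free energies add, so n₃E°₃ = n₁E°₁ + n₂E°₂.
With n₃ = 2, and the known step contributing 1×(+0.14) V, the unknown satisfies 1·E° = 2×(+0.33) − 1×(+0.14) = +0.520.
E° = +0.520 / 1 = +0.520 V.

+0.520 V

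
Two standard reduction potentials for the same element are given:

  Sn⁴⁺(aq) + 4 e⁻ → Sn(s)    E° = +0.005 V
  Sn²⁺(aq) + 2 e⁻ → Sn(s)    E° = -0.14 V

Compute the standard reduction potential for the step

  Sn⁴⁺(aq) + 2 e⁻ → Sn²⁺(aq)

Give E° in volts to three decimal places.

+0.150 V

Sequential free energies add, so n₃E°₃ = n₁E°₁ + n₂E°₂.
With n₃ = 4, and the known step contributing 2×(-0.14) V, the unknown satisfies 2·E° = 4×(+0.005) − 2×(-0.14) = +0.300.
E° = +0.300 / 2 = +0.150 V.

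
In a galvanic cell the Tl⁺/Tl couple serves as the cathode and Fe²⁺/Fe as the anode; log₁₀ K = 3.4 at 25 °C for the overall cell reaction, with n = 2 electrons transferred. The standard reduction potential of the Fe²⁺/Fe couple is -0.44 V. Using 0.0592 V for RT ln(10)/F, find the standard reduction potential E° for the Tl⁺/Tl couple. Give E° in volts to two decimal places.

-0.34 V

E°cell = (0.0592/n)·log K = (0.0592/2)(3.4) = +0.101 V.
Since Tl⁺/Tl is the cathode and Fe²⁺/Fe the anode, E°cell = E°(Tl⁺/Tl) − E°(Fe²⁺/Fe).
So E°(Tl⁺/Tl) = E°cell + E°(Fe²⁺/Fe) = +0.101 + (-0.44) = -0.34 V.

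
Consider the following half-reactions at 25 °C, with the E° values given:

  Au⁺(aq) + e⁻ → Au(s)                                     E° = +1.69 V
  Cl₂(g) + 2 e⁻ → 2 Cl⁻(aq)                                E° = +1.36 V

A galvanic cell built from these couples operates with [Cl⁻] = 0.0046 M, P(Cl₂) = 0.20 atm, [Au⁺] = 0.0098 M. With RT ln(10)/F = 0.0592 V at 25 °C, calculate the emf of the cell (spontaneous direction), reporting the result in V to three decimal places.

Au⁺/Au is the cathode (higher E°), Cl₂/Cl⁻ the anode: E°cell = +1.69 − (+1.36) = +0.33 V, n = 2.
Overall: 2 Au⁺(aq) + 2 Cl⁻(aq) → 2 Au(s) + Cl₂(g)
Q = P(Cl₂) / ([Au⁺]^2·[Cl⁻]^2); log Q = 7.993.
E = E° − (0.0592/n) log Q = +0.33 − (0.0592/2)(7.993) = +0.093 V.

+0.093 V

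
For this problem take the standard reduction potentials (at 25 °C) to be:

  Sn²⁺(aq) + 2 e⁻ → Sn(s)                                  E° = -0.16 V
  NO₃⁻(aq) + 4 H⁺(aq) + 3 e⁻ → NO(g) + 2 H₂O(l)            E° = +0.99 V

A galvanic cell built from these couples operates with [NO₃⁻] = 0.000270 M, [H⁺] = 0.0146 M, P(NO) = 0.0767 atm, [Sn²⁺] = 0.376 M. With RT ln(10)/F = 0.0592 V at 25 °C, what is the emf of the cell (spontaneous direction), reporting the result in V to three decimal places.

+0.969 V

NO₃⁻/NO is the cathode (higher E°), Sn²⁺/Sn the anode: E°cell = +0.99 − (-0.16) = +1.15 V, n = 6.
Overall: 2 NO₃⁻(aq) + 8 H⁺(aq) + 3 Sn(s) → 2 NO(g) + 4 H₂O(l) + 3 Sn²⁺(aq)
Q = P(NO)^2·[Sn²⁺]^3 / ([NO₃⁻]^2·[H⁺]^8); log Q = 18.318.
E = E° − (0.0592/n) log Q = +1.15 − (0.0592/6)(18.318) = +0.969 V.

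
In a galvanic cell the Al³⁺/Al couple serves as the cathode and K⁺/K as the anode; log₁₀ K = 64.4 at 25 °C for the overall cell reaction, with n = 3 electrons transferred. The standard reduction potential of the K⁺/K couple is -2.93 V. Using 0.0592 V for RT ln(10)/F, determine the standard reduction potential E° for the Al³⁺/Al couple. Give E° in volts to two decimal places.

E°cell = (0.0592/n)·log K = (0.0592/3)(64.4) = +1.271 V.
Since Al³⁺/Al is the cathode and K⁺/K the anode, E°cell = E°(Al³⁺/Al) − E°(K⁺/K).
So E°(Al³⁺/Al) = E°cell + E°(K⁺/K) = +1.271 + (-2.93) = -1.66 V.

-1.66 V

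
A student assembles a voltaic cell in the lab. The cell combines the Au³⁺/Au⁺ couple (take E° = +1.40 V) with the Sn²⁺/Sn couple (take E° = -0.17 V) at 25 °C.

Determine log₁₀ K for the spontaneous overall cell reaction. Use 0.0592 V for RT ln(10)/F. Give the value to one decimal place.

53.0

Cathode: Au³⁺/Au⁺; anode: Sn²⁺/Sn. E°cell = +1.57 V, n = 2.
log K = nE°cell / 0.0592 = (2)(+1.57) / 0.0592 = 53.0.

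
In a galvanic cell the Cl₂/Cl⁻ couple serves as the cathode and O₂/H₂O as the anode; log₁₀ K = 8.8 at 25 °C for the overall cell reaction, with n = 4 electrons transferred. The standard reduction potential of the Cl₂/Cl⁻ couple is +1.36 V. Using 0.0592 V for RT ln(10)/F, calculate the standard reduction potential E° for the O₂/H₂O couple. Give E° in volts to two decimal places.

+1.23 V

E°cell = (0.0592/n)·log K = (0.0592/4)(8.8) = +0.130 V.
Since Cl₂/Cl⁻ is the cathode and O₂/H₂O the anode, E°cell = E°(Cl₂/Cl⁻) − E°(O₂/H₂O).
So E°(O₂/H₂O) = E°(Cl₂/Cl⁻) − E°cell = (+1.36) − (+0.130) = +1.23 V.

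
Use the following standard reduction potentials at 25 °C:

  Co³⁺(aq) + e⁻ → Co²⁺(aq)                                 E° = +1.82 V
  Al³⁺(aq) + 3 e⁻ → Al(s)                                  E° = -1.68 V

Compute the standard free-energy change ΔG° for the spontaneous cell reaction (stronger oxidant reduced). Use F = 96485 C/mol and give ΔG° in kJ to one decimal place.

-1013.1 kJ

Co³⁺/Co²⁺ (E° = +1.82 V) is the cathode; Al³⁺/Al (E° = -1.68 V) is the anode, so E°cell = +3.50 V.
Balancing electrons gives n = 3 (lcm of 1 and 3).
ΔG° = −nFE° = −(3)(96485)(+3.50) = -1,013,092 J = -1013.1 kJ.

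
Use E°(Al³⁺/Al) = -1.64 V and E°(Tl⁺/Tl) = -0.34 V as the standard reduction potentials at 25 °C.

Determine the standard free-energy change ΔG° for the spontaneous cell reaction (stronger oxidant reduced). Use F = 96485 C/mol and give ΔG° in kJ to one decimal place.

Tl⁺/Tl (E° = -0.34 V) is the cathode; Al³⁺/Al (E° = -1.64 V) is the anode, so E°cell = +1.30 V.
Balancing electrons gives n = 3 (lcm of 1 and 3).
ΔG° = −nFE° = −(3)(96485)(+1.30) = -376,292 J = -376.3 kJ.

-376.3 kJ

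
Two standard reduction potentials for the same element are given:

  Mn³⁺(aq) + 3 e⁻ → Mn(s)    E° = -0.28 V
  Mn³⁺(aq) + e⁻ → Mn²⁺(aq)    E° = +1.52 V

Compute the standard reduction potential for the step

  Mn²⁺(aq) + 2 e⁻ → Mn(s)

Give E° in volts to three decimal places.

-1.180 V

Sequential free energies add, so n₃E°₃ = n₁E°₁ + n₂E°₂.
With n₃ = 3, and the known step contributing 1×(+1.52) V, the unknown satisfies 2·E° = 3×(-0.28) − 1×(+1.52) = -2.360.
E° = -2.360 / 2 = -1.180 V.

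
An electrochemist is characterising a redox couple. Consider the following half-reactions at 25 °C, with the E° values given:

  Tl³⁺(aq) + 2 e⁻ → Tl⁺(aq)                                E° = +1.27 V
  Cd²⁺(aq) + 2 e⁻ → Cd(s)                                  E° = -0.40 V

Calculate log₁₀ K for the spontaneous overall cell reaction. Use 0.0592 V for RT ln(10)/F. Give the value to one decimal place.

56.4

Cathode: Tl³⁺/Tl⁺; anode: Cd²⁺/Cd. E°cell = +1.67 V, n = 2.
log K = nE°cell / 0.0592 = (2)(+1.67) / 0.0592 = 56.4.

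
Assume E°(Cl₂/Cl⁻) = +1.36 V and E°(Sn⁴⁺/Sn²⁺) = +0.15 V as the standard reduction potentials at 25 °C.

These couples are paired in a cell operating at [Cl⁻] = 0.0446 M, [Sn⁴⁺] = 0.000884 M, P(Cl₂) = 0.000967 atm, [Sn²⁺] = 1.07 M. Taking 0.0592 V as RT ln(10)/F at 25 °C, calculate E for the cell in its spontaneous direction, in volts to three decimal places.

+1.292 V

Cl₂/Cl⁻ is the cathode (higher E°), Sn⁴⁺/Sn²⁺ the anode: E°cell = +1.36 − (+0.15) = +1.21 V, n = 2.
Overall: Cl₂(g) + Sn²⁺(aq) → 2 Cl⁻(aq) + Sn⁴⁺(aq)
Q = [Cl⁻]^2·[Sn⁴⁺] / (P(Cl₂)·[Sn²⁺]); log Q = -2.770.
E = E° − (0.0592/n) log Q = +1.21 − (0.0592/2)(-2.770) = +1.292 V.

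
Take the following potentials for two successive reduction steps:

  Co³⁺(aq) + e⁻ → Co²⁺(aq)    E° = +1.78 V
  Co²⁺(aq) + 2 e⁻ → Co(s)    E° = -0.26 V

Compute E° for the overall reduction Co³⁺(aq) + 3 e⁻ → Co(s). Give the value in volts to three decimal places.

+0.420 V

Since ΔG° = −nFE° is additive over sequential reductions, n₃E°₃ = n₁E°₁ + n₂E°₂.
E°₃ = (1×+1.78 + 2×-0.26) / 3 = (+1.260) / 3 = +0.420 V.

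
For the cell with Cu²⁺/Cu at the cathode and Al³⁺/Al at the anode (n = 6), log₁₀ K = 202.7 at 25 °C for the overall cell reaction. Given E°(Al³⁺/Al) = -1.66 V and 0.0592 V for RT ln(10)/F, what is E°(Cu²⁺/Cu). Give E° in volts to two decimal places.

+0.34 V

E°cell = (0.0592/n)·log K = (0.0592/6)(202.7) = +2.000 V.
Since Cu²⁺/Cu is the cathode and Al³⁺/Al the anode, E°cell = E°(Cu²⁺/Cu) − E°(Al³⁺/Al).
So E°(Cu²⁺/Cu) = E°cell + E°(Al³⁺/Al) = +2.000 + (-1.66) = +0.34 V.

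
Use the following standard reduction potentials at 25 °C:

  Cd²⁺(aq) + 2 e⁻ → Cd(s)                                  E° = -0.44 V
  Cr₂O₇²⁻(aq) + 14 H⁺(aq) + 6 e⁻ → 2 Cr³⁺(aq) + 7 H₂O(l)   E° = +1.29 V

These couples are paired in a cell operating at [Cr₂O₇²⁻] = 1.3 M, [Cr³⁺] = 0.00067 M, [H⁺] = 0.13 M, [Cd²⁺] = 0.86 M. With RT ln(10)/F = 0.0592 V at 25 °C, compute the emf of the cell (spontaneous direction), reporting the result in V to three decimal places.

Cr₂O₇²⁻/Cr³⁺ is the cathode (higher E°), Cd²⁺/Cd the anode: E°cell = +1.29 − (-0.44) = +1.73 V, n = 6.
Overall: Cr₂O₇²⁻(aq) + 14 H⁺(aq) + 3 Cd(s) → 2 Cr³⁺(aq) + 7 H₂O(l) + 3 Cd²⁺(aq)
Q = [Cr³⁺]^2·[Cd²⁺]^3 / ([Cr₂O₇²⁻]·[H⁺]^14); log Q = 5.746.
E = E° − (0.0592/n) log Q = +1.73 − (0.0592/6)(5.746) = +1.673 V.

+1.673 V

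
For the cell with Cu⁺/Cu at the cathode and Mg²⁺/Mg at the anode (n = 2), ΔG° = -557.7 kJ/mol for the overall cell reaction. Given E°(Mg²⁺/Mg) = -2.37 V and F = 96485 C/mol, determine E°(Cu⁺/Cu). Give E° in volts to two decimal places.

+0.52 V

E°cell = −ΔG°/(nF) = −(-557.7×10³)/((2)(96485)) = +2.890 V.
Since Cu⁺/Cu is the cathode and Mg²⁺/Mg the anode, E°cell = E°(Cu⁺/Cu) − E°(Mg²⁺/Mg).
So E°(Cu⁺/Cu) = E°cell + E°(Mg²⁺/Mg) = +2.890 + (-2.37) = +0.52 V.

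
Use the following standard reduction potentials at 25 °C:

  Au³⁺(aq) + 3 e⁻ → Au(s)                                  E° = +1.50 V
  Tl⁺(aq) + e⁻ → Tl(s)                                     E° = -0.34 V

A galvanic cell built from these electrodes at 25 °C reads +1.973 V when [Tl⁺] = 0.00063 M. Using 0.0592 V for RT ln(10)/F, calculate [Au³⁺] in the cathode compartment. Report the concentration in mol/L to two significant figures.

Au³⁺/Au is the cathode, Tl⁺/Tl the anode: E°cell = +1.84 V, n = 3.
Overall reaction: Au³⁺(aq) + 3 Tl(s) → Au(s) + 3 Tl⁺(aq); Q = [Tl⁺]^3/[Au³⁺]^1.
From E = E° − (0.0592/n) log Q: log Q = (E° − E)·n/0.0592 = (+1.84 − (+1.973))·3/0.0592 = -6.7399.
So 1·log[Au³⁺] = 3·log(0.00063) − log Q = -9.6020 − (-6.7399) = -2.8621; [Au³⁺] = 10^(-2.8621) ≈ 0.0014 M.

0.0014 M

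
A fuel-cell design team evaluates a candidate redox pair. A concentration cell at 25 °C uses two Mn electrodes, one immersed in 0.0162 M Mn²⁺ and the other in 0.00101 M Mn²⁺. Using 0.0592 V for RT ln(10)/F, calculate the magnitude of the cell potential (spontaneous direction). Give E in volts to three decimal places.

For a concentration cell E°cell = 0. The 0.0162 M side is the cathode (reduction is favoured where [Mn²⁺] is higher).
With n = 2, E = −(0.0592/2) log([Mn²⁺]ₐₙ/[Mn²⁺]꜀ₐₜ) = −(0.0592/2) log(0.00101/0.0162) = −(0.0592/2)(-1.205) = +0.036 V.

+0.036 V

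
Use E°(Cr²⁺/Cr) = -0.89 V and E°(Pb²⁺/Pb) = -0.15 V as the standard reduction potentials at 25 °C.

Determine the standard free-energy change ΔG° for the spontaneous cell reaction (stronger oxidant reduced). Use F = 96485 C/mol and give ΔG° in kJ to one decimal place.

Pb²⁺/Pb (E° = -0.15 V) is the cathode; Cr²⁺/Cr (E° = -0.89 V) is the anode, so E°cell = +0.74 V.
Balancing electrons gives n = 2 (lcm of 2 and 2).
ΔG° = −nFE° = −(2)(96485)(+0.74) = -142,798 J = -142.8 kJ.

-142.8 kJ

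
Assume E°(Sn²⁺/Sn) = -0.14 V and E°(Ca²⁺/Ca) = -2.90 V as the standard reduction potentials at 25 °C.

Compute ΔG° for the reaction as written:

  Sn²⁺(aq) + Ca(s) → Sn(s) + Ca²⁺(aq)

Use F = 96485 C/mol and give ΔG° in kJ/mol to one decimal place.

As written, Sn²⁺/Sn is reduced (cathode) and Ca²⁺/Ca is oxidised (anode), so E°cell = (-0.14) − (-2.90) = +2.76 V.
Balancing electrons gives n = 2.
ΔG° = −nFE° = −(2)(96485)(+2.76) = -532,597 J = -532.6 kJ/mol.

-532.6 kJ/mol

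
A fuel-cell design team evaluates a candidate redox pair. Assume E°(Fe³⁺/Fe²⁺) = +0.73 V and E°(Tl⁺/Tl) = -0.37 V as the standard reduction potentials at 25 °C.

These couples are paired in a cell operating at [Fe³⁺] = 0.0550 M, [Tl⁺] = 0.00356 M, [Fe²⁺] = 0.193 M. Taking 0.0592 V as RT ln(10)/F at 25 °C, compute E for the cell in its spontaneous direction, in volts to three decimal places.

Fe³⁺/Fe²⁺ is the cathode (higher E°), Tl⁺/Tl the anode: E°cell = +0.73 − (-0.37) = +1.10 V, n = 1.
Overall: Fe³⁺(aq) + Tl(s) → Fe²⁺(aq) + Tl⁺(aq)
Q = [Fe²⁺]·[Tl⁺] / ([Fe³⁺]); log Q = -1.903.
E = E° − (0.0592/n) log Q = +1.10 − (0.0592/1)(-1.903) = +1.213 V.

+1.213 V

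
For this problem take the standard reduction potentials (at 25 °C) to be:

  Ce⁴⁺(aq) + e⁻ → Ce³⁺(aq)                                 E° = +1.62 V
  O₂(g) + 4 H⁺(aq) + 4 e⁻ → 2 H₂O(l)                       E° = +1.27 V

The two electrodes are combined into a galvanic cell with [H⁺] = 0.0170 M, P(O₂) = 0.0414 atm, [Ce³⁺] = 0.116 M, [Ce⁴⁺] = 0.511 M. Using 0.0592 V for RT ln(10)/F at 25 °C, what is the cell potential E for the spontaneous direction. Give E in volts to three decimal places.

Ce⁴⁺/Ce³⁺ is the cathode (higher E°), O₂/H₂O the anode: E°cell = +1.62 − (+1.27) = +0.35 V, n = 4.
Overall: 4 Ce⁴⁺(aq) + 2 H₂O(l) → 4 Ce³⁺(aq) + O₂(g) + 4 H⁺(aq)
Q = [Ce³⁺]^4·P(O₂)·[H⁺]^4 / ([Ce⁴⁺]^4); log Q = -11.037.
E = E° − (0.0592/n) log Q = +0.35 − (0.0592/4)(-11.037) = +0.513 V.

+0.513 V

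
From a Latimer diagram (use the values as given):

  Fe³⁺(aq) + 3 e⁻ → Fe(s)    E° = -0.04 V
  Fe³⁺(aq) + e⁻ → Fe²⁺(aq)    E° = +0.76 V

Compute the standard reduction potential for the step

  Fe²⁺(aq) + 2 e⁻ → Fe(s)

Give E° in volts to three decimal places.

Sequential free energies add, so n₃E°₃ = n₁E°₁ + n₂E°₂.
With n₃ = 3, and the known step contributing 1×(+0.76) V, the unknown satisfies 2·E° = 3×(-0.04) − 1×(+0.76) = -0.880.
E° = -0.880 / 2 = -0.440 V.

-0.440 V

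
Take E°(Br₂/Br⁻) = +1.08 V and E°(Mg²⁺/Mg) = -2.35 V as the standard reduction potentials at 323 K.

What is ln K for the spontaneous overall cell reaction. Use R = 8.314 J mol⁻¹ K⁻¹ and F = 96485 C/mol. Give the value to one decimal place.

Cathode: Br₂/Br⁻; anode: Mg²⁺/Mg. E°cell = (+1.08) − (-2.35) = +3.43 V, with n = 2.
ΔG° = −nFE° = −RT ln K, so ln K = nFE°/(RT) = (2)(96485)(+3.43) / ((8.314)(323)) = 246.474.

246.5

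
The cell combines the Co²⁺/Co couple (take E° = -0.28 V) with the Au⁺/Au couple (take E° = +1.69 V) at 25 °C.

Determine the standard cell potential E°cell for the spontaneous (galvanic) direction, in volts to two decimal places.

+1.97 V

The Au⁺/Au couple has the higher reduction potential, so it is the cathode; Co²⁺/Co is oxidised at the anode.
E°cell = E°(cathode) − E°(anode) = (+1.69) − (-0.28) = +1.97 V.
Since E°cell > 0, the reaction is spontaneous under standard conditions.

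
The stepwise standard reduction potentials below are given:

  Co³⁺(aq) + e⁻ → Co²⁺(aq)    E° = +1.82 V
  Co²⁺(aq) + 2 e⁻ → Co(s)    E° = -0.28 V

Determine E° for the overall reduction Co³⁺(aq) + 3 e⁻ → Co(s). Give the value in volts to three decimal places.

Adding the free-energy changes (−nFE°) of the two steps gives −n₃FE°₃ = −n₁FE°₁ − n₂FE°₂.
E°₃ = (1×+1.82 + 2×-0.28) / 3 = (+1.260) / 3 = +0.420 V.

+0.420 V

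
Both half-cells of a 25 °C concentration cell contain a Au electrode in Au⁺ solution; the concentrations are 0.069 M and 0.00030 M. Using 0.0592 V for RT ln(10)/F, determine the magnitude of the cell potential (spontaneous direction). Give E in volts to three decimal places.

For a concentration cell E°cell = 0. The 0.069 M side is the cathode (reduction is favoured where [Au⁺] is higher).
With n = 1, E = −(0.0592/1) log([Au⁺]ₐₙ/[Au⁺]꜀ₐₜ) = −(0.0592/1) log(0.0003/0.069) = −(0.0592/1)(-2.362) = +0.140 V.

+0.140 V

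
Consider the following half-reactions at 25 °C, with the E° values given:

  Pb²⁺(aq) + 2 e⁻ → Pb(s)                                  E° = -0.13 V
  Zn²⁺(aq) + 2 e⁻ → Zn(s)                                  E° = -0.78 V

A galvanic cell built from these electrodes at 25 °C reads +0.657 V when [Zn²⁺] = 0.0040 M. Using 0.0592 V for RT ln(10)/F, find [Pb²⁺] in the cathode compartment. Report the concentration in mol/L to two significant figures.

0.0069 M

Pb²⁺/Pb is the cathode, Zn²⁺/Zn the anode: E°cell = +0.65 V, n = 2.
Overall reaction: Pb²⁺(aq) + Zn(s) → Pb(s) + Zn²⁺(aq); Q = [Zn²⁺]^1/[Pb²⁺]^1.
From E = E° − (0.0592/n) log Q: log Q = (E° − E)·n/0.0592 = (+0.65 − (+0.657))·2/0.0592 = -0.2365.
So 1·log[Pb²⁺] = 1·log(0.004) − log Q = -2.3979 − (-0.2365) = -2.1614; [Pb²⁺] = 10^(-2.1614) ≈ 0.0069 M.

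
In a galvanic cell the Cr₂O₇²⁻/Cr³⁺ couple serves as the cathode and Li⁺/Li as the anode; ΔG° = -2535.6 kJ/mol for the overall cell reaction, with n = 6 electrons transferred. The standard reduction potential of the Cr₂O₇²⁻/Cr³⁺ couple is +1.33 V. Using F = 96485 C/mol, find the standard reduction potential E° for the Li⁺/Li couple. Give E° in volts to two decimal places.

E°cell = −ΔG°/(nF) = −(-2535.6×10³)/((6)(96485)) = +4.380 V.
Since Cr₂O₇²⁻/Cr³⁺ is the cathode and Li⁺/Li the anode, E°cell = E°(Cr₂O₇²⁻/Cr³⁺) − E°(Li⁺/Li).
So E°(Li⁺/Li) = E°(Cr₂O₇²⁻/Cr³⁺) − E°cell = (+1.33) − (+4.380) = -3.05 V.

-3.05 V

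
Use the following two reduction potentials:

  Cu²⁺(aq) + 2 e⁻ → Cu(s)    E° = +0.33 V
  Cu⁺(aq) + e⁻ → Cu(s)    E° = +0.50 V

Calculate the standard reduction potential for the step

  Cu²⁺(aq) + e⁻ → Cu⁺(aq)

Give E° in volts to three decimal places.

+0.160 V

Sequential free energies add, so n₃E°₃ = n₁E°₁ + n₂E°₂.
With n₃ = 2, and the known step contributing 1×(+0.50) V, the unknown satisfies 1·E° = 2×(+0.33) − 1×(+0.50) = +0.160.
E° = +0.160 / 1 = +0.160 V.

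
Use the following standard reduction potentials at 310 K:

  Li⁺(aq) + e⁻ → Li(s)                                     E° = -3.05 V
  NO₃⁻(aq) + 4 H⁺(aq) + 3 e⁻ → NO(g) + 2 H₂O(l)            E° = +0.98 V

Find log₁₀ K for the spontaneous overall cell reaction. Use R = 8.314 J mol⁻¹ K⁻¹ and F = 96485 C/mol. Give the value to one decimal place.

Cathode: NO₃⁻/NO; anode: Li⁺/Li. E°cell = (+0.98) − (-3.05) = +4.03 V, with n = 3.
ΔG° = −nFE° = −RT ln K, so ln K = nFE°/(RT) = (3)(96485)(+4.03) / ((8.314)(310)) = 452.600.
log₁₀ K = 452.600 / ln 10 = 196.6.

196.6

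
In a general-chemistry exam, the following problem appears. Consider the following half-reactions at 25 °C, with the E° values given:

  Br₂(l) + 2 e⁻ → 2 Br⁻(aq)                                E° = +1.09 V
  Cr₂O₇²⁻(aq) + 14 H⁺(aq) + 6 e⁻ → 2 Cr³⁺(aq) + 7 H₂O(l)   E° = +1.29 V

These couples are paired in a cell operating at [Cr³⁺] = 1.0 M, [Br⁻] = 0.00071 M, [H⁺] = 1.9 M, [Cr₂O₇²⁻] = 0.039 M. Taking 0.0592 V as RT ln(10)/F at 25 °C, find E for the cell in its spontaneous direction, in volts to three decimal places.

Cr₂O₇²⁻/Cr³⁺ is the cathode (higher E°), Br₂/Br⁻ the anode: E°cell = +1.29 − (+1.09) = +0.20 V, n = 6.
Overall: Cr₂O₇²⁻(aq) + 14 H⁺(aq) + 6 Br⁻(aq) → 2 Cr³⁺(aq) + 7 H₂O(l) + 3 Br₂(l)
Q = [Cr³⁺]^2 / ([Cr₂O₇²⁻]·[H⁺]^14·[Br⁻]^6); log Q = 16.399.
E = E° − (0.0592/n) log Q = +0.20 − (0.0592/6)(16.399) = +0.038 V.

+0.038 V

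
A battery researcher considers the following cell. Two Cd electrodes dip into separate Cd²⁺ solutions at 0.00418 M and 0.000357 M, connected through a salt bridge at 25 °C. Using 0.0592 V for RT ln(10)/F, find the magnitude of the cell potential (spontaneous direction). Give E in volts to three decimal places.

+0.032 V

For a concentration cell E°cell = 0. The 0.00418 M side is the cathode (reduction is favoured where [Cd²⁺] is higher).
With n = 2, E = −(0.0592/2) log([Cd²⁺]ₐₙ/[Cd²⁺]꜀ₐₜ) = −(0.0592/2) log(0.000357/0.00418) = −(0.0592/2)(-1.069) = +0.032 V.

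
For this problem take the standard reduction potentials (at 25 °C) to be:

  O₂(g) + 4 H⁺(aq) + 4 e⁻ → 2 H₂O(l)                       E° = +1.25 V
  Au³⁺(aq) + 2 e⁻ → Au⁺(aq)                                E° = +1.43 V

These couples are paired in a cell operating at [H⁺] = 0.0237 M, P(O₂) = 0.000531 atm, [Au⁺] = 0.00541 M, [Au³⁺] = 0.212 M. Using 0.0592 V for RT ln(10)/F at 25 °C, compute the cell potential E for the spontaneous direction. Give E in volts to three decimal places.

+0.372 V

Au³⁺/Au⁺ is the cathode (higher E°), O₂/H₂O the anode: E°cell = +1.43 − (+1.25) = +0.18 V, n = 4.
Overall: 2 Au³⁺(aq) + 2 H₂O(l) → 2 Au⁺(aq) + O₂(g) + 4 H⁺(aq)
Q = [Au⁺]^2·P(O₂)·[H⁺]^4 / ([Au³⁺]^2); log Q = -12.962.
E = E° − (0.0592/n) log Q = +0.18 − (0.0592/4)(-12.962) = +0.372 V.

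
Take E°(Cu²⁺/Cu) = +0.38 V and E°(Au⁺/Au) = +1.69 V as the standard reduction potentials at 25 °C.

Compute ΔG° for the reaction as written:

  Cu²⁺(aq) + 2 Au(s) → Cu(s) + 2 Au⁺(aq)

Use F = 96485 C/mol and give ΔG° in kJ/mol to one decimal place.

As written, Cu²⁺/Cu is reduced (cathode) and Au⁺/Au is oxidised (anode), so E°cell = (+0.38) − (+1.69) = -1.31 V.
Balancing electrons gives n = 2.
ΔG° = −nFE° = −(2)(96485)(-1.31) = 252,791 J = +252.8 kJ/mol.

+252.8 kJ/mol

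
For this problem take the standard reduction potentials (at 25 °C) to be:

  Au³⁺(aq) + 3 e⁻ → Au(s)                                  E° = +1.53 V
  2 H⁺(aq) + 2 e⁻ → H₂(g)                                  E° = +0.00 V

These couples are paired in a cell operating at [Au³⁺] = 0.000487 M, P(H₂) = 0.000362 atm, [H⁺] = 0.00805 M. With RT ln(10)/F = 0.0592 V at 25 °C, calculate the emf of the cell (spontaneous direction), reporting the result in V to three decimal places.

Au³⁺/Au is the cathode (higher E°), H⁺/H₂ the anode: E°cell = +1.53 − (+0.00) = +1.53 V, n = 6.
Overall: 2 Au³⁺(aq) + 3 H₂(g) → 2 Au(s) + 6 H⁺(aq)
Q = [H⁺]^6 / ([Au³⁺]^2·P(H₂)^3); log Q = 4.384.
E = E° − (0.0592/n) log Q = +1.53 − (0.0592/6)(4.384) = +1.487 V.

+1.487 V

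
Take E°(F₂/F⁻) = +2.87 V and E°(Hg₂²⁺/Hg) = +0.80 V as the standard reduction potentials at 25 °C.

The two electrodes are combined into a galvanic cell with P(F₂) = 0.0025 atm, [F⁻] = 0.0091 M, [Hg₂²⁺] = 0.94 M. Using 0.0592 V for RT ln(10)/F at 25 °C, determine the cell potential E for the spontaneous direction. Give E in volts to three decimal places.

+2.115 V

F₂/F⁻ is the cathode (higher E°), Hg₂²⁺/Hg the anode: E°cell = +2.87 − (+0.80) = +2.07 V, n = 2.
Overall: F₂(g) + 2 Hg(l) → 2 F⁻(aq) + Hg₂²⁺(aq)
Q = [F⁻]^2·[Hg₂²⁺] / (P(F₂)); log Q = -1.507.
E = E° − (0.0592/n) log Q = +2.07 − (0.0592/2)(-1.507) = +2.115 V.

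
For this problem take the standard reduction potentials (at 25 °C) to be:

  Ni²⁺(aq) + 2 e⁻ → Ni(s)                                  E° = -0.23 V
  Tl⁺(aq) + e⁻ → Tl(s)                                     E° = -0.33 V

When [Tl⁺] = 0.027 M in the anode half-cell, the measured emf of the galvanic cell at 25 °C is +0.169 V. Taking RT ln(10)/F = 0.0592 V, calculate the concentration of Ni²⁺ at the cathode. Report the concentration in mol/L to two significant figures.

0.16 M

Ni²⁺/Ni is the cathode, Tl⁺/Tl the anode: E°cell = +0.10 V, n = 2.
Overall reaction: Ni²⁺(aq) + 2 Tl(s) → Ni(s) + 2 Tl⁺(aq); Q = [Tl⁺]^2/[Ni²⁺]^1.
From E = E° − (0.0592/n) log Q: log Q = (E° − E)·n/0.0592 = (+0.10 − (+0.169))·2/0.0592 = -2.3311.
So 1·log[Ni²⁺] = 2·log(0.027) − log Q = -3.1373 − (-2.3311) = -0.8062; [Ni²⁺] = 10^(-0.8062) ≈ 0.16 M.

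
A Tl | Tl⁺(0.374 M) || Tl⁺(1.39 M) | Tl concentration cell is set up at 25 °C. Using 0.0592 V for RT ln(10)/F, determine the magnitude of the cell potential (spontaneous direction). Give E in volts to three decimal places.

+0.034 V

For a concentration cell E°cell = 0. The 1.39 M side is the cathode (reduction is favoured where [Tl⁺] is higher).
With n = 1, E = −(0.0592/1) log([Tl⁺]ₐₙ/[Tl⁺]꜀ₐₜ) = −(0.0592/1) log(0.374/1.39) = −(0.0592/1)(-0.570) = +0.034 V.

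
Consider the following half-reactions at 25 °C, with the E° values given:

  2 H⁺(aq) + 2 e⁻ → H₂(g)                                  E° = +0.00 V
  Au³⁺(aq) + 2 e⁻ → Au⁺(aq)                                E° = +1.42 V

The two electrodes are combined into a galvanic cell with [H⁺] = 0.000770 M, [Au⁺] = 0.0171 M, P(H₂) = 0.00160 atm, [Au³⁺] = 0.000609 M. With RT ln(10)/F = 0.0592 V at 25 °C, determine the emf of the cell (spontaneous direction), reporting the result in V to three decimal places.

Au³⁺/Au⁺ is the cathode (higher E°), H⁺/H₂ the anode: E°cell = +1.42 − (+0.00) = +1.42 V, n = 2.
Overall: Au³⁺(aq) + H₂(g) → Au⁺(aq) + 2 H⁺(aq)
Q = [Au⁺]·[H⁺]^2 / ([Au³⁺]·P(H₂)); log Q = -1.983.
E = E° − (0.0592/n) log Q = +1.42 − (0.0592/2)(-1.983) = +1.479 V.

+1.479 V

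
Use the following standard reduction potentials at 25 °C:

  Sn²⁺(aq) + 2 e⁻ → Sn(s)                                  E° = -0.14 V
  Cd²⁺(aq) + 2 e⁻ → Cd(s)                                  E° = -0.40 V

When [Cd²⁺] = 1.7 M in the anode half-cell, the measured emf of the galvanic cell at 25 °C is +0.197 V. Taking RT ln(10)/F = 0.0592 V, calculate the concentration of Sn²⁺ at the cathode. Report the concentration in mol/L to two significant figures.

0.013 M

Sn²⁺/Sn is the cathode, Cd²⁺/Cd the anode: E°cell = +0.26 V, n = 2.
Overall reaction: Sn²⁺(aq) + Cd(s) → Sn(s) + Cd²⁺(aq); Q = [Cd²⁺]^1/[Sn²⁺]^1.
From E = E° − (0.0592/n) log Q: log Q = (E° − E)·n/0.0592 = (+0.26 − (+0.197))·2/0.0592 = 2.1284.
So 1·log[Sn²⁺] = 1·log(1.7) − log Q = 0.2304 − (2.1284) = -1.8980; [Sn²⁺] = 10^(-1.8980) ≈ 0.013 M.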